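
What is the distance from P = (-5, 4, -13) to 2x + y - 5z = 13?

distance = |a·x₀ + b·y₀ + c·z₀ - d| / √(a² + b² + c²)
  = |2·(-5) + 1·4 + (-5)·(-13) - 13| / √(2² + 1² + (-5)²)
  = |-10 + 4 + 65 - 13| / √(4 + 1 + 25)
  = |46| / √30
  = 46 / 5.477
  ≈ 8.398

8.398


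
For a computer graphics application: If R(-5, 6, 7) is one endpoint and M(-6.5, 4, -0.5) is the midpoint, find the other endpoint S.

S = 2M - R
  = (2·(-6.5) - (-5), 2·4 - 6, 2·(-0.5) - 7)
  = (-13 + 5, 8 - 6, -1 - 7)
  = (-8, 2, -8)

(-8, 2, -8)


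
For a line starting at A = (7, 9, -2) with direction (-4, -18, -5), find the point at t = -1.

P(t) = A + t·d
  = (7 + (-4)·(-1), 9 + (-18)·(-1), -2 + (-5)·(-1))
  = (7 + 4, 9 + 18, -2 + 5)
  = (11, 27, 3)

(11, 27, 3)


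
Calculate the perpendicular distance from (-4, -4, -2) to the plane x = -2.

distance = |a·x₀ + b·y₀ + c·z₀ - d| / √(a² + b² + c²)
  = |1·(-4) + 0·(-4) + 0·(-2) - (-2)| / √(1² + 0² + 0²)
  = |-4 + 0 + 0 + 2| / √(1 + 0 + 0)
  = |-2| / √1
  = 2 / 1
  ≈ 2

2


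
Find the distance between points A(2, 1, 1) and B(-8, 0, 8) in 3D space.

d = √[(x₂-x₁)² + (y₂-y₁)² + (z₂-z₁)²]
  = √[(-10)² + (-1)² + 7²]
  = √[100 + 1 + 49]
  = √150
  ≈ 12.25

12.25


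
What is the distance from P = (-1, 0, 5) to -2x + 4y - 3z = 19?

distance = |a·x₀ + b·y₀ + c·z₀ - d| / √(a² + b² + c²)
  = |(-2)·(-1) + 4·0 + (-3)·5 - 19| / √((-2)² + 4² + (-3)²)
  = |2 + 0 - 15 - 19| / √(4 + 16 + 9)
  = |-32| / √29
  = 32 / 5.385
  ≈ 5.942

5.942


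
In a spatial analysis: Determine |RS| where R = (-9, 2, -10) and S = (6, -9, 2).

d = √[(x₂-x₁)² + (y₂-y₁)² + (z₂-z₁)²]
  = √[15² + (-11)² + 12²]
  = √[225 + 121 + 144]
  = √490
  ≈ 22.14

22.14


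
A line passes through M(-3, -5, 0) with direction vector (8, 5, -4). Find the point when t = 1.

P(t) = M + t·d
  = (-3 + 8·1, -5 + 5·1, 0 + (-4)·1)
  = (-3 + 8, -5 + 5, 0 - 4)
  = (5, 0, -4)

(5, 0, -4)


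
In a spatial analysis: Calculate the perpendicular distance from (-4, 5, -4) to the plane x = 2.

distance = |a·x₀ + b·y₀ + c·z₀ - d| / √(a² + b² + c²)
  = |1·(-4) + 0·5 + 0·(-4) - 2| / √(1² + 0² + 0²)
  = |-4 + 0 + 0 - 2| / √(1 + 0 + 0)
  = |-6| / √1
  = 6 / 1
  ≈ 6

6


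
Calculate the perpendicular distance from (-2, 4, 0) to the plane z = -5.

distance = |a·x₀ + b·y₀ + c·z₀ - d| / √(a² + b² + c²)
  = |0·(-2) + 0·4 + 1·0 - (-5)| / √(0² + 0² + 1²)
  = |0 + 0 + 0 + 5| / √(0 + 0 + 1)
  = |5| / √1
  = 5 / 1
  ≈ 5

5


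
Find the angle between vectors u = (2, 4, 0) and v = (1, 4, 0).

u·v = 2·1 + 4·4 + 0·0 = 2 + 16 + 0 = 18
|u| = √(2² + 4² + 0²) = √20 ≈ 4.472
|v| = √(1² + 4² + 0²) = √17 ≈ 4.123
cos θ = (u·v)/(|u||v|) = 18/(4.472·4.123) ≈ 0.9762
θ = arccos(0.9762) ≈ 12.53°

12.53°


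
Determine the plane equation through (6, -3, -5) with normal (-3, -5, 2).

The plane through P with normal n = (a, b, c) satisfies n·(r - P) = 0,
i.e. ax + by + cz = a·x₀ + b·y₀ + c·z₀.
d = (-3)·6 + (-5)·(-3) + 2·(-5)
  = -18 + 15 - 10
  = -13
Equation: -3x - 5y + 2z = -13

-3x - 5y + 2z = -13


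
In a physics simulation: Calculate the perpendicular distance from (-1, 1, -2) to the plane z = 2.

distance = |a·x₀ + b·y₀ + c·z₀ - d| / √(a² + b² + c²)
  = |0·(-1) + 0·1 + 1·(-2) - 2| / √(0² + 0² + 1²)
  = |0 + 0 - 2 - 2| / √(0 + 0 + 1)
  = |-4| / √1
  = 4 / 1
  ≈ 4

4


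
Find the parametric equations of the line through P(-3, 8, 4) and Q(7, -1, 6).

Direction vector d = Q - P = (7 + 3, -1 - 8, 6 - 4) = (10, -9, 2)
Parametric form r = P + t·d:
x = -3 + 10t, y = 8 - 9t, z = 4 + 2t

x = -3 + 10t, y = 8 - 9t, z = 4 + 2t


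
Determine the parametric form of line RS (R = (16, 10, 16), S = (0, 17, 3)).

Direction vector d = S - R = (0 - 16, 17 - 10, 3 - 16) = (-16, 7, -13)
Parametric form r = R + t·d:
x = 16 - 16t, y = 10 + 7t, z = 16 - 13t

x = 16 - 16t, y = 10 + 7t, z = 16 - 13t


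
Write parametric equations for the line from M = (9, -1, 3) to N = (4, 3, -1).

Direction vector d = N - M = (4 - 9, 3 + 1, -1 - 3) = (-5, 4, -4)
Parametric form r = M + t·d:
x = 9 - 5t, y = -1 + 4t, z = 3 - 4t

x = 9 - 5t, y = -1 + 4t, z = 3 - 4t


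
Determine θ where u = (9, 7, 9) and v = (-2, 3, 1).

u·v = 9·(-2) + 7·3 + 9·1 = -18 + 21 + 9 = 12
|u| = √(9² + 7² + 9²) = √211 ≈ 14.53
|v| = √((-2)² + 3² + 1²) = √14 ≈ 3.742
cos θ = (u·v)/(|u||v|) = 12/(14.53·3.742) ≈ 0.2208
θ = arccos(0.2208) ≈ 77.24°

77.24°


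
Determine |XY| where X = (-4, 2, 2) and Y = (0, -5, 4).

d = √[(x₂-x₁)² + (y₂-y₁)² + (z₂-z₁)²]
  = √[4² + (-7)² + 2²]
  = √[16 + 49 + 4]
  = √69
  ≈ 8.307

8.307


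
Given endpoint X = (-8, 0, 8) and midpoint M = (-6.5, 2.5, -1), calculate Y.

Y = 2M - X
  = (2·(-6.5) - (-8), 2·2.5 - 0, 2·(-1) - 8)
  = (-13 + 8, 5 + 0, -2 - 8)
  = (-5, 5, -10)

(-5, 5, -10)


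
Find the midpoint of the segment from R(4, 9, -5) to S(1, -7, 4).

M = ((x₁+x₂)/2, (y₁+y₂)/2, (z₁+z₂)/2)
  = ((4 + 1)/2, (9 - 7)/2, (-5 + 4)/2)
  = (5/2, 2/2, -1/2)
  = (2.5, 1, -0.5)

(2.5, 1, -0.5)


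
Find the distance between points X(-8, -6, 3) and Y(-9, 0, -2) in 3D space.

d = √[(x₂-x₁)² + (y₂-y₁)² + (z₂-z₁)²]
  = √[(-1)² + 6² + (-5)²]
  = √[1 + 36 + 25]
  = √62
  ≈ 7.874

7.874


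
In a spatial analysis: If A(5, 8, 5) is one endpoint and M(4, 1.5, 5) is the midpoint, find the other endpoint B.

B = 2M - A
  = (2·4 - 5, 2·1.5 - 8, 2·5 - 5)
  = (8 - 5, 3 - 8, 10 - 5)
  = (3, -5, 5)

(3, -5, 5)


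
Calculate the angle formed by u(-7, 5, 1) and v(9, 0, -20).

u·v = (-7)·9 + 5·0 + 1·(-20) = -63 + 0 - 20 = -83
|u| = √((-7)² + 5² + 1²) = √75 ≈ 8.66
|v| = √(9² + 0² + (-20)²) = √481 ≈ 21.93
cos θ = (u·v)/(|u||v|) = -83/(8.66·21.93) ≈ -0.437
θ = arccos(-0.437) ≈ 115.9°

115.9°


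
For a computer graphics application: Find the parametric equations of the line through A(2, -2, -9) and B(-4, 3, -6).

Direction vector d = B - A = (-4 - 2, 3 + 2, -6 + 9) = (-6, 5, 3)
Parametric form r = A + t·d:
x = 2 - 6t, y = -2 + 5t, z = -9 + 3t

x = 2 - 6t, y = -2 + 5t, z = -9 + 3t


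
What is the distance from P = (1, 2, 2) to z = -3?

distance = |a·x₀ + b·y₀ + c·z₀ - d| / √(a² + b² + c²)
  = |0·1 + 0·2 + 1·2 - (-3)| / √(0² + 0² + 1²)
  = |0 + 0 + 2 + 3| / √(0 + 0 + 1)
  = |5| / √1
  = 5 / 1
  ≈ 5

5


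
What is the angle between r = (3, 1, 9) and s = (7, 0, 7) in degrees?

r·s = 3·7 + 1·0 + 9·7 = 21 + 0 + 63 = 84
|r| = √(3² + 1² + 9²) = √91 ≈ 9.539
|s| = √(7² + 0² + 7²) = √98 ≈ 9.899
cos θ = (r·s)/(|r||s|) = 84/(9.539·9.899) ≈ 0.8895
θ = arccos(0.8895) ≈ 27.19°

27.19°


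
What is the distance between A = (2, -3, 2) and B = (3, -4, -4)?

d = √[(x₂-x₁)² + (y₂-y₁)² + (z₂-z₁)²]
  = √[1² + (-1)² + (-6)²]
  = √[1 + 1 + 36]
  = √38
  ≈ 6.164

6.164


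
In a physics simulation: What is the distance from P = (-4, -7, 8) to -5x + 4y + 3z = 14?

distance = |a·x₀ + b·y₀ + c·z₀ - d| / √(a² + b² + c²)
  = |(-5)·(-4) + 4·(-7) + 3·8 - 14| / √((-5)² + 4² + 3²)
  = |20 - 28 + 24 - 14| / √(25 + 16 + 9)
  = |2| / √50
  = 2 / 7.071
  ≈ 0.2828

0.2828


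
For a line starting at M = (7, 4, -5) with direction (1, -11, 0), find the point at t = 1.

P(t) = M + t·d
  = (7 + 1·1, 4 + (-11)·1, -5 + 0·1)
  = (7 + 1, 4 - 11, -5 + 0)
  = (8, -7, -5)

(8, -7, -5)


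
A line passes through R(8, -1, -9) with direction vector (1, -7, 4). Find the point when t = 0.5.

P(t) = R + t·d
  = (8 + 1·0.5, -1 + (-7)·0.5, -9 + 4·0.5)
  = (8 + 0.5, -1 - 3.5, -9 + 2)
  = (8.5, -4.5, -7)

(8.5, -4.5, -7)


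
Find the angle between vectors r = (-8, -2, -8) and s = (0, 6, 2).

r·s = (-8)·0 + (-2)·6 + (-8)·2 = 0 - 12 - 16 = -28
|r| = √((-8)² + (-2)² + (-8)²) = √132 ≈ 11.49
|s| = √(0² + 6² + 2²) = √40 ≈ 6.325
cos θ = (r·s)/(|r||s|) = -28/(11.49·6.325) ≈ -0.3853
θ = arccos(-0.3853) ≈ 112.7°

112.7°


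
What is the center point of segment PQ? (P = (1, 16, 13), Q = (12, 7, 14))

M = ((x₁+x₂)/2, (y₁+y₂)/2, (z₁+z₂)/2)
  = ((1 + 12)/2, (16 + 7)/2, (13 + 14)/2)
  = (13/2, 23/2, 27/2)
  = (6.5, 11.5, 13.5)

(6.5, 11.5, 13.5)


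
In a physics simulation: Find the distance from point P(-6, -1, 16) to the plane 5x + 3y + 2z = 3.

distance = |a·x₀ + b·y₀ + c·z₀ - d| / √(a² + b² + c²)
  = |5·(-6) + 3·(-1) + 2·16 - 3| / √(5² + 3² + 2²)
  = |-30 - 3 + 32 - 3| / √(25 + 9 + 4)
  = |-4| / √38
  = 4 / 6.164
  ≈ 0.6489

0.6489


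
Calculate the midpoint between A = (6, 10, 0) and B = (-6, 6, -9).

M = ((x₁+x₂)/2, (y₁+y₂)/2, (z₁+z₂)/2)
  = ((6 - 6)/2, (10 + 6)/2, (0 - 9)/2)
  = (0/2, 16/2, -9/2)
  = (0, 8, -4.5)

(0, 8, -4.5)


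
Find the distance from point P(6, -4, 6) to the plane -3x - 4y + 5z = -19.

distance = |a·x₀ + b·y₀ + c·z₀ - d| / √(a² + b² + c²)
  = |(-3)·6 + (-4)·(-4) + 5·6 - (-19)| / √((-3)² + (-4)² + 5²)
  = |-18 + 16 + 30 + 19| / √(9 + 16 + 25)
  = |47| / √50
  = 47 / 7.071
  ≈ 6.647

6.647


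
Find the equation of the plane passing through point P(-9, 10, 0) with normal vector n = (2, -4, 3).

The plane through P with normal n = (a, b, c) satisfies n·(r - P) = 0,
i.e. ax + by + cz = a·x₀ + b·y₀ + c·z₀.
d = 2·(-9) + (-4)·10 + 3·0
  = -18 - 40 + 0
  = -58
Equation: 2x - 4y + 3z = -58

2x - 4y + 3z = -58


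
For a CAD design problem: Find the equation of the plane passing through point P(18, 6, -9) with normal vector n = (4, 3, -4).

The plane through P with normal n = (a, b, c) satisfies n·(r - P) = 0,
i.e. ax + by + cz = a·x₀ + b·y₀ + c·z₀.
d = 4·18 + 3·6 + (-4)·(-9)
  = 72 + 18 + 36
  = 126
Equation: 4x + 3y - 4z = 126

4x + 3y - 4z = 126


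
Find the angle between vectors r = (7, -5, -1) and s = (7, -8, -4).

r·s = 7·7 + (-5)·(-8) + (-1)·(-4) = 49 + 40 + 4 = 93
|r| = √(7² + (-5)² + (-1)²) = √75 ≈ 8.66
|s| = √(7² + (-8)² + (-4)²) = √129 ≈ 11.36
cos θ = (r·s)/(|r||s|) = 93/(8.66·11.36) ≈ 0.9455
θ = arccos(0.9455) ≈ 19°

19°


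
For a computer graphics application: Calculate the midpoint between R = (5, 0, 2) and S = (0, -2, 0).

M = ((x₁+x₂)/2, (y₁+y₂)/2, (z₁+z₂)/2)
  = ((5 + 0)/2, (0 - 2)/2, (2 + 0)/2)
  = (5/2, -2/2, 2/2)
  = (2.5, -1, 1)

(2.5, -1, 1)


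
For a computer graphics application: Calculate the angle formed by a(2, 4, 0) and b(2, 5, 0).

a·b = 2·2 + 4·5 + 0·0 = 4 + 20 + 0 = 24
|a| = √(2² + 4² + 0²) = √20 ≈ 4.472
|b| = √(2² + 5² + 0²) = √29 ≈ 5.385
cos θ = (a·b)/(|a||b|) = 24/(4.472·5.385) ≈ 0.9965
θ = arccos(0.9965) ≈ 4.764°

4.764°


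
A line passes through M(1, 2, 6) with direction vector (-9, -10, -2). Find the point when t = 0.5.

P(t) = M + t·d
  = (1 + (-9)·0.5, 2 + (-10)·0.5, 6 + (-2)·0.5)
  = (1 - 4.5, 2 - 5, 6 - 1)
  = (-3.5, -3, 5)

(-3.5, -3, 5)


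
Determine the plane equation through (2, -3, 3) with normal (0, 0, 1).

The plane through P with normal n = (a, b, c) satisfies n·(r - P) = 0,
i.e. ax + by + cz = a·x₀ + b·y₀ + c·z₀.
d = 0·2 + 0·(-3) + 1·3
  = 0 + 0 + 3
  = 3
Equation: z = 3

z = 3


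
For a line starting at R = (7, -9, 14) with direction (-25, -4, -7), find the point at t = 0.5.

P(t) = R + t·d
  = (7 + (-25)·0.5, -9 + (-4)·0.5, 14 + (-7)·0.5)
  = (7 - 12.5, -9 - 2, 14 - 3.5)
  = (-5.5, -11, 10.5)

(-5.5, -11, 10.5)


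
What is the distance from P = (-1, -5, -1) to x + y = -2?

distance = |a·x₀ + b·y₀ + c·z₀ - d| / √(a² + b² + c²)
  = |1·(-1) + 1·(-5) + 0·(-1) - (-2)| / √(1² + 1² + 0²)
  = |-1 - 5 + 0 + 2| / √(1 + 1 + 0)
  = |-4| / √2
  = 4 / 1.414
  ≈ 2.828

2.828


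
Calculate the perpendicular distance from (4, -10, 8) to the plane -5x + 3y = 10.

distance = |a·x₀ + b·y₀ + c·z₀ - d| / √(a² + b² + c²)
  = |(-5)·4 + 3·(-10) + 0·8 - 10| / √((-5)² + 3² + 0²)
  = |-20 - 30 + 0 - 10| / √(25 + 9 + 0)
  = |-60| / √34
  = 60 / 5.831
  ≈ 10.29

10.29


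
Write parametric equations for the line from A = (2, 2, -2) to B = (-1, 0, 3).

Direction vector d = B - A = (-1 - 2, 0 - 2, 3 + 2) = (-3, -2, 5)
Parametric form r = A + t·d:
x = 2 - 3t, y = 2 - 2t, z = -2 + 5t

x = 2 - 3t, y = 2 - 2t, z = -2 + 5t


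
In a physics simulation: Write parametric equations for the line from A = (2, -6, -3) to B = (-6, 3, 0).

Direction vector d = B - A = (-6 - 2, 3 + 6, 0 + 3) = (-8, 9, 3)
Parametric form r = A + t·d:
x = 2 - 8t, y = -6 + 9t, z = -3 + 3t

x = 2 - 8t, y = -6 + 9t, z = -3 + 3t


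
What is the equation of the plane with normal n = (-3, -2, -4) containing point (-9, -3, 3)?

The plane through P with normal n = (a, b, c) satisfies n·(r - P) = 0,
i.e. ax + by + cz = a·x₀ + b·y₀ + c·z₀.
d = (-3)·(-9) + (-2)·(-3) + (-4)·3
  = 27 + 6 - 12
  = 21
Equation: -3x - 2y - 4z = 21

-3x - 2y - 4z = 21


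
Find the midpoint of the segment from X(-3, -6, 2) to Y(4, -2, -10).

M = ((x₁+x₂)/2, (y₁+y₂)/2, (z₁+z₂)/2)
  = ((-3 + 4)/2, (-6 - 2)/2, (2 - 10)/2)
  = (1/2, -8/2, -8/2)
  = (0.5, -4, -4)

(0.5, -4, -4)


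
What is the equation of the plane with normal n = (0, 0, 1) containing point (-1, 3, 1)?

The plane through P with normal n = (a, b, c) satisfies n·(r - P) = 0,
i.e. ax + by + cz = a·x₀ + b·y₀ + c·z₀.
d = 0·(-1) + 0·3 + 1·1
  = 0 + 0 + 1
  = 1
Equation: z = 1

z = 1


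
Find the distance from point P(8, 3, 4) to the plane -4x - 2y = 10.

distance = |a·x₀ + b·y₀ + c·z₀ - d| / √(a² + b² + c²)
  = |(-4)·8 + (-2)·3 + 0·4 - 10| / √((-4)² + (-2)² + 0²)
  = |-32 - 6 + 0 - 10| / √(16 + 4 + 0)
  = |-48| / √20
  = 48 / 4.472
  ≈ 10.73

10.73


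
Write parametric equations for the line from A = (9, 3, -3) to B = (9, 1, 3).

Direction vector d = B - A = (9 - 9, 1 - 3, 3 + 3) = (0, -2, 6)
Parametric form r = A + t·d:
x = 9, y = 3 - 2t, z = -3 + 6t

x = 9, y = 3 - 2t, z = -3 + 6t


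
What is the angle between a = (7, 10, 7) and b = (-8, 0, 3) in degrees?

a·b = 7·(-8) + 10·0 + 7·3 = -56 + 0 + 21 = -35
|a| = √(7² + 10² + 7²) = √198 ≈ 14.07
|b| = √((-8)² + 0² + 3²) = √73 ≈ 8.544
cos θ = (a·b)/(|a||b|) = -35/(14.07·8.544) ≈ -0.2911
θ = arccos(-0.2911) ≈ 106.9°

106.9°


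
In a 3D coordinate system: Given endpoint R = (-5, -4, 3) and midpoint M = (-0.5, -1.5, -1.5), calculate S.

S = 2M - R
  = (2·(-0.5) - (-5), 2·(-1.5) - (-4), 2·(-1.5) - 3)
  = (-1 + 5, -3 + 4, -3 - 3)
  = (4, 1, -6)

(4, 1, -6)


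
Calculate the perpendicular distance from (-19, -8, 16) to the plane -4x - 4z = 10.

distance = |a·x₀ + b·y₀ + c·z₀ - d| / √(a² + b² + c²)
  = |(-4)·(-19) + 0·(-8) + (-4)·16 - 10| / √((-4)² + 0² + (-4)²)
  = |76 + 0 - 64 - 10| / √(16 + 0 + 16)
  = |2| / √32
  = 2 / 5.657
  ≈ 0.3536

0.3536


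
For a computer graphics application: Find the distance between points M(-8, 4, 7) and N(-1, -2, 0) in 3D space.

d = √[(x₂-x₁)² + (y₂-y₁)² + (z₂-z₁)²]
  = √[7² + (-6)² + (-7)²]
  = √[49 + 36 + 49]
  = √134
  ≈ 11.58

11.58


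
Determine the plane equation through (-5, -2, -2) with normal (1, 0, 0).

The plane through P with normal n = (a, b, c) satisfies n·(r - P) = 0,
i.e. ax + by + cz = a·x₀ + b·y₀ + c·z₀.
d = 1·(-5) + 0·(-2) + 0·(-2)
  = -5 + 0 + 0
  = -5
Equation: x = -5

x = -5


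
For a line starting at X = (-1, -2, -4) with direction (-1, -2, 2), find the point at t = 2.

P(t) = X + t·d
  = (-1 + (-1)·2, -2 + (-2)·2, -4 + 2·2)
  = (-1 - 2, -2 - 4, -4 + 4)
  = (-3, -6, 0)

(-3, -6, 0)


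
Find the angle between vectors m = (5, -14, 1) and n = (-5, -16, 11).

m·n = 5·(-5) + (-14)·(-16) + 1·11 = -25 + 224 + 11 = 210
|m| = √(5² + (-14)² + 1²) = √222 ≈ 14.9
|n| = √((-5)² + (-16)² + 11²) = √402 ≈ 20.05
cos θ = (m·n)/(|m||n|) = 210/(14.9·20.05) ≈ 0.703
θ = arccos(0.703) ≈ 45.34°

45.34°


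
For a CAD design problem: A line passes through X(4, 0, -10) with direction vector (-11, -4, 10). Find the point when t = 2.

P(t) = X + t·d
  = (4 + (-11)·2, 0 + (-4)·2, -10 + 10·2)
  = (4 - 22, 0 - 8, -10 + 20)
  = (-18, -8, 10)

(-18, -8, 10)


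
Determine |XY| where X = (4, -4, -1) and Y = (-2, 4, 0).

d = √[(x₂-x₁)² + (y₂-y₁)² + (z₂-z₁)²]
  = √[(-6)² + 8² + 1²]
  = √[36 + 64 + 1]
  = √101
  ≈ 10.05

10.05


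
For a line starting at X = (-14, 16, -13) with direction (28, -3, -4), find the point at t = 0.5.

P(t) = X + t·d
  = (-14 + 28·0.5, 16 + (-3)·0.5, -13 + (-4)·0.5)
  = (-14 + 14, 16 - 1.5, -13 - 2)
  = (0, 14.5, -15)

(0, 14.5, -15)


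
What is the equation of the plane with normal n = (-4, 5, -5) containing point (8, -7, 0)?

The plane through P with normal n = (a, b, c) satisfies n·(r - P) = 0,
i.e. ax + by + cz = a·x₀ + b·y₀ + c·z₀.
d = (-4)·8 + 5·(-7) + (-5)·0
  = -32 - 35 + 0
  = -67
Equation: -4x + 5y - 5z = -67

-4x + 5y - 5z = -67


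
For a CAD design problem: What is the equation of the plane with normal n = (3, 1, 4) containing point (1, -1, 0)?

The plane through P with normal n = (a, b, c) satisfies n·(r - P) = 0,
i.e. ax + by + cz = a·x₀ + b·y₀ + c·z₀.
d = 3·1 + 1·(-1) + 4·0
  = 3 - 1 + 0
  = 2
Equation: 3x + y + 4z = 2

3x + y + 4z = 2


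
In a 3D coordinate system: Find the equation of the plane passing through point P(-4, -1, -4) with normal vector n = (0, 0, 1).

The plane through P with normal n = (a, b, c) satisfies n·(r - P) = 0,
i.e. ax + by + cz = a·x₀ + b·y₀ + c·z₀.
d = 0·(-4) + 0·(-1) + 1·(-4)
  = 0 + 0 - 4
  = -4
Equation: z = -4

z = -4


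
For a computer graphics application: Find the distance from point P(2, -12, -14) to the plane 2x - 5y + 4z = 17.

distance = |a·x₀ + b·y₀ + c·z₀ - d| / √(a² + b² + c²)
  = |2·2 + (-5)·(-12) + 4·(-14) - 17| / √(2² + (-5)² + 4²)
  = |4 + 60 - 56 - 17| / √(4 + 25 + 16)
  = |-9| / √45
  = 9 / 6.708
  ≈ 1.342

1.342


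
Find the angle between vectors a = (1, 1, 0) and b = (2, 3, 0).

a·b = 1·2 + 1·3 + 0·0 = 2 + 3 + 0 = 5
|a| = √(1² + 1² + 0²) = √2 ≈ 1.414
|b| = √(2² + 3² + 0²) = √13 ≈ 3.606
cos θ = (a·b)/(|a||b|) = 5/(1.414·3.606) ≈ 0.9806
θ = arccos(0.9806) ≈ 11.31°

11.31°


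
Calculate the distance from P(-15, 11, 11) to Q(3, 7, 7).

d = √[(x₂-x₁)² + (y₂-y₁)² + (z₂-z₁)²]
  = √[18² + (-4)² + (-4)²]
  = √[324 + 16 + 16]
  = √356
  ≈ 18.87

18.87


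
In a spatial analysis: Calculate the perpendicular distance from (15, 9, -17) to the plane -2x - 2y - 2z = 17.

distance = |a·x₀ + b·y₀ + c·z₀ - d| / √(a² + b² + c²)
  = |(-2)·15 + (-2)·9 + (-2)·(-17) - 17| / √((-2)² + (-2)² + (-2)²)
  = |-30 - 18 + 34 - 17| / √(4 + 4 + 4)
  = |-31| / √12
  = 31 / 3.464
  ≈ 8.949

8.949


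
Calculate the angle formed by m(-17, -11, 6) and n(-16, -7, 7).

m·n = (-17)·(-16) + (-11)·(-7) + 6·7 = 272 + 77 + 42 = 391
|m| = √((-17)² + (-11)² + 6²) = √446 ≈ 21.12
|n| = √((-16)² + (-7)² + 7²) = √354 ≈ 18.81
cos θ = (m·n)/(|m||n|) = 391/(21.12·18.81) ≈ 0.984
θ = arccos(0.984) ≈ 10.25°

10.25°


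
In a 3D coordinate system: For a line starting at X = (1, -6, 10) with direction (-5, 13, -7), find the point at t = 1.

P(t) = X + t·d
  = (1 + (-5)·1, -6 + 13·1, 10 + (-7)·1)
  = (1 - 5, -6 + 13, 10 - 7)
  = (-4, 7, 3)

(-4, 7, 3)


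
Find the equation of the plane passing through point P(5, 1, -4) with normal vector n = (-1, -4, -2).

The plane through P with normal n = (a, b, c) satisfies n·(r - P) = 0,
i.e. ax + by + cz = a·x₀ + b·y₀ + c·z₀.
d = (-1)·5 + (-4)·1 + (-2)·(-4)
  = -5 - 4 + 8
  = -1
Equation: -x - 4y - 2z = -1

-x - 4y - 2z = -1


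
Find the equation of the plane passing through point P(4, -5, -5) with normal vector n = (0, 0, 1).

The plane through P with normal n = (a, b, c) satisfies n·(r - P) = 0,
i.e. ax + by + cz = a·x₀ + b·y₀ + c·z₀.
d = 0·4 + 0·(-5) + 1·(-5)
  = 0 + 0 - 5
  = -5
Equation: z = -5

z = -5


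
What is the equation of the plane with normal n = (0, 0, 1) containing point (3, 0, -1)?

The plane through P with normal n = (a, b, c) satisfies n·(r - P) = 0,
i.e. ax + by + cz = a·x₀ + b·y₀ + c·z₀.
d = 0·3 + 0·0 + 1·(-1)
  = 0 + 0 - 1
  = -1
Equation: z = -1

z = -1


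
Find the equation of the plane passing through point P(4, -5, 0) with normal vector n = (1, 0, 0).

The plane through P with normal n = (a, b, c) satisfies n·(r - P) = 0,
i.e. ax + by + cz = a·x₀ + b·y₀ + c·z₀.
d = 1·4 + 0·(-5) + 0·0
  = 4 + 0 + 0
  = 4
Equation: x = 4

x = 4


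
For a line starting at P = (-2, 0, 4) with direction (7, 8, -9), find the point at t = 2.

P(t) = P + t·d
  = (-2 + 7·2, 0 + 8·2, 4 + (-9)·2)
  = (-2 + 14, 0 + 16, 4 - 18)
  = (12, 16, -14)

(12, 16, -14)


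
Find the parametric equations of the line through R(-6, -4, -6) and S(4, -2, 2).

Direction vector d = S - R = (4 + 6, -2 + 4, 2 + 6) = (10, 2, 8)
Parametric form r = R + t·d:
x = -6 + 10t, y = -4 + 2t, z = -6 + 8t

x = -6 + 10t, y = -4 + 2t, z = -6 + 8t


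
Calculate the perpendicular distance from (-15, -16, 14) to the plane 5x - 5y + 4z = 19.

distance = |a·x₀ + b·y₀ + c·z₀ - d| / √(a² + b² + c²)
  = |5·(-15) + (-5)·(-16) + 4·14 - 19| / √(5² + (-5)² + 4²)
  = |-75 + 80 + 56 - 19| / √(25 + 25 + 16)
  = |42| / √66
  = 42 / 8.124
  ≈ 5.17

5.17


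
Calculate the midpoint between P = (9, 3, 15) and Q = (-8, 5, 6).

M = ((x₁+x₂)/2, (y₁+y₂)/2, (z₁+z₂)/2)
  = ((9 - 8)/2, (3 + 5)/2, (15 + 6)/2)
  = (1/2, 8/2, 21/2)
  = (0.5, 4, 10.5)

(0.5, 4, 10.5)


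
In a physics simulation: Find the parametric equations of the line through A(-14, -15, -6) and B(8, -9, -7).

Direction vector d = B - A = (8 + 14, -9 + 15, -7 + 6) = (22, 6, -1)
Parametric form r = A + t·d:
x = -14 + 22t, y = -15 + 6t, z = -6 - t

x = -14 + 22t, y = -15 + 6t, z = -6 - t


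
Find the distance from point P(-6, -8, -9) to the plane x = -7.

distance = |a·x₀ + b·y₀ + c·z₀ - d| / √(a² + b² + c²)
  = |1·(-6) + 0·(-8) + 0·(-9) - (-7)| / √(1² + 0² + 0²)
  = |-6 + 0 + 0 + 7| / √(1 + 0 + 0)
  = |1| / √1
  = 1 / 1
  ≈ 1

1


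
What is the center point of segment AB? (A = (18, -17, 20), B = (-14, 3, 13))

M = ((x₁+x₂)/2, (y₁+y₂)/2, (z₁+z₂)/2)
  = ((18 - 14)/2, (-17 + 3)/2, (20 + 13)/2)
  = (4/2, -14/2, 33/2)
  = (2, -7, 16.5)

(2, -7, 16.5)


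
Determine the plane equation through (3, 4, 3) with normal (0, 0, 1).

The plane through P with normal n = (a, b, c) satisfies n·(r - P) = 0,
i.e. ax + by + cz = a·x₀ + b·y₀ + c·z₀.
d = 0·3 + 0·4 + 1·3
  = 0 + 0 + 3
  = 3
Equation: z = 3

z = 3


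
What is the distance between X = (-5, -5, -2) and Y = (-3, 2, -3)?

d = √[(x₂-x₁)² + (y₂-y₁)² + (z₂-z₁)²]
  = √[2² + 7² + (-1)²]
  = √[4 + 49 + 1]
  = √54
  ≈ 7.348

7.348


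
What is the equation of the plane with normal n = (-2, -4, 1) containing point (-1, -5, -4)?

The plane through P with normal n = (a, b, c) satisfies n·(r - P) = 0,
i.e. ax + by + cz = a·x₀ + b·y₀ + c·z₀.
d = (-2)·(-1) + (-4)·(-5) + 1·(-4)
  = 2 + 20 - 4
  = 18
Equation: -2x - 4y + z = 18

-2x - 4y + z = 18


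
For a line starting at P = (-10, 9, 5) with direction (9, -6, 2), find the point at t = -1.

P(t) = P + t·d
  = (-10 + 9·(-1), 9 + (-6)·(-1), 5 + 2·(-1))
  = (-10 - 9, 9 + 6, 5 - 2)
  = (-19, 15, 3)

(-19, 15, 3)


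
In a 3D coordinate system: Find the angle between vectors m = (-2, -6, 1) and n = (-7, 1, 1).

m·n = (-2)·(-7) + (-6)·1 + 1·1 = 14 - 6 + 1 = 9
|m| = √((-2)² + (-6)² + 1²) = √41 ≈ 6.403
|n| = √((-7)² + 1² + 1²) = √51 ≈ 7.141
cos θ = (m·n)/(|m||n|) = 9/(6.403·7.141) ≈ 0.1968
θ = arccos(0.1968) ≈ 78.65°

78.65°


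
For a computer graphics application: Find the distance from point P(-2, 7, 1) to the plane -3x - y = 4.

distance = |a·x₀ + b·y₀ + c·z₀ - d| / √(a² + b² + c²)
  = |(-3)·(-2) + (-1)·7 + 0·1 - 4| / √((-3)² + (-1)² + 0²)
  = |6 - 7 + 0 - 4| / √(9 + 1 + 0)
  = |-5| / √10
  = 5 / 3.162
  ≈ 1.581

1.581


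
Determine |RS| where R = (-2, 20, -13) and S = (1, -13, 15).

d = √[(x₂-x₁)² + (y₂-y₁)² + (z₂-z₁)²]
  = √[3² + (-33)² + 28²]
  = √[9 + 1089 + 784]
  = √1882
  ≈ 43.38

43.38


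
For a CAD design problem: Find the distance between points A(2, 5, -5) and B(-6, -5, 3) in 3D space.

d = √[(x₂-x₁)² + (y₂-y₁)² + (z₂-z₁)²]
  = √[(-8)² + (-10)² + 8²]
  = √[64 + 100 + 64]
  = √228
  ≈ 15.1

15.1


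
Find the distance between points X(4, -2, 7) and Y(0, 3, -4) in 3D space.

d = √[(x₂-x₁)² + (y₂-y₁)² + (z₂-z₁)²]
  = √[(-4)² + 5² + (-11)²]
  = √[16 + 25 + 121]
  = √162
  ≈ 12.73

12.73


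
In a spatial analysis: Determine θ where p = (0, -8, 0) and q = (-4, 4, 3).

p·q = 0·(-4) + (-8)·4 + 0·3 = 0 - 32 + 0 = -32
|p| = √(0² + (-8)² + 0²) = √64 ≈ 8
|q| = √((-4)² + 4² + 3²) = √41 ≈ 6.403
cos θ = (p·q)/(|p||q|) = -32/(8·6.403) ≈ -0.6247
θ = arccos(-0.6247) ≈ 128.7°

128.7°


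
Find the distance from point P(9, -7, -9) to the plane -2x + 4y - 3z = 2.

distance = |a·x₀ + b·y₀ + c·z₀ - d| / √(a² + b² + c²)
  = |(-2)·9 + 4·(-7) + (-3)·(-9) - 2| / √((-2)² + 4² + (-3)²)
  = |-18 - 28 + 27 - 2| / √(4 + 16 + 9)
  = |-21| / √29
  = 21 / 5.385
  ≈ 3.9

3.9


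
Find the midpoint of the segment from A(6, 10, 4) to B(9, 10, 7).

M = ((x₁+x₂)/2, (y₁+y₂)/2, (z₁+z₂)/2)
  = ((6 + 9)/2, (10 + 10)/2, (4 + 7)/2)
  = (15/2, 20/2, 11/2)
  = (7.5, 10, 5.5)

(7.5, 10, 5.5)


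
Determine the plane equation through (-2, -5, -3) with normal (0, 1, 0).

The plane through P with normal n = (a, b, c) satisfies n·(r - P) = 0,
i.e. ax + by + cz = a·x₀ + b·y₀ + c·z₀.
d = 0·(-2) + 1·(-5) + 0·(-3)
  = 0 - 5 + 0
  = -5
Equation: y = -5

y = -5


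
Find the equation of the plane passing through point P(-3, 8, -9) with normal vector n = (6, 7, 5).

The plane through P with normal n = (a, b, c) satisfies n·(r - P) = 0,
i.e. ax + by + cz = a·x₀ + b·y₀ + c·z₀.
d = 6·(-3) + 7·8 + 5·(-9)
  = -18 + 56 - 45
  = -7
Equation: 6x + 7y + 5z = -7

6x + 7y + 5z = -7


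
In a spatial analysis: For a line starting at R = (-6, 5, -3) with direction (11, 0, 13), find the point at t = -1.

P(t) = R + t·d
  = (-6 + 11·(-1), 5 + 0·(-1), -3 + 13·(-1))
  = (-6 - 11, 5 + 0, -3 - 13)
  = (-17, 5, -16)

(-17, 5, -16)


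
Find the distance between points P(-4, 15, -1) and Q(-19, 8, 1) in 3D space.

d = √[(x₂-x₁)² + (y₂-y₁)² + (z₂-z₁)²]
  = √[(-15)² + (-7)² + 2²]
  = √[225 + 49 + 4]
  = √278
  ≈ 16.67

16.67


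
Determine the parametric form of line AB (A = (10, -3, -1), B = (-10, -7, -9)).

Direction vector d = B - A = (-10 - 10, -7 + 3, -9 + 1) = (-20, -4, -8)
Parametric form r = A + t·d:
x = 10 - 20t, y = -3 - 4t, z = -1 - 8t

x = 10 - 20t, y = -3 - 4t, z = -1 - 8t


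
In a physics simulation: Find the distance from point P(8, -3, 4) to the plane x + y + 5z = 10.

distance = |a·x₀ + b·y₀ + c·z₀ - d| / √(a² + b² + c²)
  = |1·8 + 1·(-3) + 5·4 - 10| / √(1² + 1² + 5²)
  = |8 - 3 + 20 - 10| / √(1 + 1 + 25)
  = |15| / √27
  = 15 / 5.196
  ≈ 2.887

2.887


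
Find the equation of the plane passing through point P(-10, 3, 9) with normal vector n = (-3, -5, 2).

The plane through P with normal n = (a, b, c) satisfies n·(r - P) = 0,
i.e. ax + by + cz = a·x₀ + b·y₀ + c·z₀.
d = (-3)·(-10) + (-5)·3 + 2·9
  = 30 - 15 + 18
  = 33
Equation: -3x - 5y + 2z = 33

-3x - 5y + 2z = 33


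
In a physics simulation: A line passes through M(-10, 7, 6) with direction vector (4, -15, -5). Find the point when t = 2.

P(t) = M + t·d
  = (-10 + 4·2, 7 + (-15)·2, 6 + (-5)·2)
  = (-10 + 8, 7 - 30, 6 - 10)
  = (-2, -23, -4)

(-2, -23, -4)


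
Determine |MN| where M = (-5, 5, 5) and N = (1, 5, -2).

d = √[(x₂-x₁)² + (y₂-y₁)² + (z₂-z₁)²]
  = √[6² + 0² + (-7)²]
  = √[36 + 0 + 49]
  = √85
  ≈ 9.22

9.22


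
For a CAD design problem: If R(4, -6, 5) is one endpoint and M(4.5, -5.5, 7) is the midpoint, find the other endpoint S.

S = 2M - R
  = (2·4.5 - 4, 2·(-5.5) - (-6), 2·7 - 5)
  = (9 - 4, -11 + 6, 14 - 5)
  = (5, -5, 9)

(5, -5, 9)


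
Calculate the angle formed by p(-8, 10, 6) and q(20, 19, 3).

p·q = (-8)·20 + 10·19 + 6·3 = -160 + 190 + 18 = 48
|p| = √((-8)² + 10² + 6²) = √200 ≈ 14.14
|q| = √(20² + 19² + 3²) = √770 ≈ 27.75
cos θ = (p·q)/(|p||q|) = 48/(14.14·27.75) ≈ 0.1223
θ = arccos(0.1223) ≈ 82.97°

82.97°


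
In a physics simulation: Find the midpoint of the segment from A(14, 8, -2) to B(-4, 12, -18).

M = ((x₁+x₂)/2, (y₁+y₂)/2, (z₁+z₂)/2)
  = ((14 - 4)/2, (8 + 12)/2, (-2 - 18)/2)
  = (10/2, 20/2, -20/2)
  = (5, 10, -10)

(5, 10, -10)


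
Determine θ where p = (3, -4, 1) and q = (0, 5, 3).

p·q = 3·0 + (-4)·5 + 1·3 = 0 - 20 + 3 = -17
|p| = √(3² + (-4)² + 1²) = √26 ≈ 5.099
|q| = √(0² + 5² + 3²) = √34 ≈ 5.831
cos θ = (p·q)/(|p||q|) = -17/(5.099·5.831) ≈ -0.5718
θ = arccos(-0.5718) ≈ 124.9°

124.9°


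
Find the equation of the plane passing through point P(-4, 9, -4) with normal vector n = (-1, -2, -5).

The plane through P with normal n = (a, b, c) satisfies n·(r - P) = 0,
i.e. ax + by + cz = a·x₀ + b·y₀ + c·z₀.
d = (-1)·(-4) + (-2)·9 + (-5)·(-4)
  = 4 - 18 + 20
  = 6
Equation: -x - 2y - 5z = 6

-x - 2y - 5z = 6


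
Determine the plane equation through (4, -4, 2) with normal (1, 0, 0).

The plane through P with normal n = (a, b, c) satisfies n·(r - P) = 0,
i.e. ax + by + cz = a·x₀ + b·y₀ + c·z₀.
d = 1·4 + 0·(-4) + 0·2
  = 4 + 0 + 0
  = 4
Equation: x = 4

x = 4


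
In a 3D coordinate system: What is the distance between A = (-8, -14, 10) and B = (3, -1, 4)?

d = √[(x₂-x₁)² + (y₂-y₁)² + (z₂-z₁)²]
  = √[11² + 13² + (-6)²]
  = √[121 + 169 + 36]
  = √326
  ≈ 18.06

18.06


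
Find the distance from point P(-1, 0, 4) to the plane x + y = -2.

distance = |a·x₀ + b·y₀ + c·z₀ - d| / √(a² + b² + c²)
  = |1·(-1) + 1·0 + 0·4 - (-2)| / √(1² + 1² + 0²)
  = |-1 + 0 + 0 + 2| / √(1 + 1 + 0)
  = |1| / √2
  = 1 / 1.414
  ≈ 0.7071

0.7071


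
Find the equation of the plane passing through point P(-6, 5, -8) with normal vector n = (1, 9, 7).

The plane through P with normal n = (a, b, c) satisfies n·(r - P) = 0,
i.e. ax + by + cz = a·x₀ + b·y₀ + c·z₀.
d = 1·(-6) + 9·5 + 7·(-8)
  = -6 + 45 - 56
  = -17
Equation: x + 9y + 7z = -17

x + 9y + 7z = -17


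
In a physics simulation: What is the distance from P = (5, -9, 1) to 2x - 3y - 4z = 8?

distance = |a·x₀ + b·y₀ + c·z₀ - d| / √(a² + b² + c²)
  = |2·5 + (-3)·(-9) + (-4)·1 - 8| / √(2² + (-3)² + (-4)²)
  = |10 + 27 - 4 - 8| / √(4 + 9 + 16)
  = |25| / √29
  = 25 / 5.385
  ≈ 4.642

4.642


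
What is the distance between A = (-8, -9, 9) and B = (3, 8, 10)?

d = √[(x₂-x₁)² + (y₂-y₁)² + (z₂-z₁)²]
  = √[11² + 17² + 1²]
  = √[121 + 289 + 1]
  = √411
  ≈ 20.27

20.27


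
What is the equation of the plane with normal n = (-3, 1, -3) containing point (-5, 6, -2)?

The plane through P with normal n = (a, b, c) satisfies n·(r - P) = 0,
i.e. ax + by + cz = a·x₀ + b·y₀ + c·z₀.
d = (-3)·(-5) + 1·6 + (-3)·(-2)
  = 15 + 6 + 6
  = 27
Equation: -3x + y - 3z = 27

-3x + y - 3z = 27


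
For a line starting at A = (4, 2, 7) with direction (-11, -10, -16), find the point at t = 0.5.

P(t) = A + t·d
  = (4 + (-11)·0.5, 2 + (-10)·0.5, 7 + (-16)·0.5)
  = (4 - 5.5, 2 - 5, 7 - 8)
  = (-1.5, -3, -1)

(-1.5, -3, -1)


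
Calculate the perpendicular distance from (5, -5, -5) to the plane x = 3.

distance = |a·x₀ + b·y₀ + c·z₀ - d| / √(a² + b² + c²)
  = |1·5 + 0·(-5) + 0·(-5) - 3| / √(1² + 0² + 0²)
  = |5 + 0 + 0 - 3| / √(1 + 0 + 0)
  = |2| / √1
  = 2 / 1
  ≈ 2

2


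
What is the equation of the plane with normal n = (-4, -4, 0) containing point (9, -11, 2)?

The plane through P with normal n = (a, b, c) satisfies n·(r - P) = 0,
i.e. ax + by + cz = a·x₀ + b·y₀ + c·z₀.
d = (-4)·9 + (-4)·(-11) + 0·2
  = -36 + 44 + 0
  = 8
Equation: -4x - 4y = 8

-4x - 4y = 8


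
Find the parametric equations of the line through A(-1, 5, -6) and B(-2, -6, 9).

Direction vector d = B - A = (-2 + 1, -6 - 5, 9 + 6) = (-1, -11, 15)
Parametric form r = A + t·d:
x = -1 - t, y = 5 - 11t, z = -6 + 15t

x = -1 - t, y = 5 - 11t, z = -6 + 15t


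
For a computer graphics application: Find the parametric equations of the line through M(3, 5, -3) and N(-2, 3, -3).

Direction vector d = N - M = (-2 - 3, 3 - 5, -3 + 3) = (-5, -2, 0)
Parametric form r = M + t·d:
x = 3 - 5t, y = 5 - 2t, z = -3

x = 3 - 5t, y = 5 - 2t, z = -3


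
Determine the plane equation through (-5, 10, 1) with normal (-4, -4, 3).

The plane through P with normal n = (a, b, c) satisfies n·(r - P) = 0,
i.e. ax + by + cz = a·x₀ + b·y₀ + c·z₀.
d = (-4)·(-5) + (-4)·10 + 3·1
  = 20 - 40 + 3
  = -17
Equation: -4x - 4y + 3z = -17

-4x - 4y + 3z = -17


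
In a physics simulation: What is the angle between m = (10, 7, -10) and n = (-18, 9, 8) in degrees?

m·n = 10·(-18) + 7·9 + (-10)·8 = -180 + 63 - 80 = -197
|m| = √(10² + 7² + (-10)²) = √249 ≈ 15.78
|n| = √((-18)² + 9² + 8²) = √469 ≈ 21.66
cos θ = (m·n)/(|m||n|) = -197/(15.78·21.66) ≈ -0.5765
θ = arccos(-0.5765) ≈ 125.2°

125.2°


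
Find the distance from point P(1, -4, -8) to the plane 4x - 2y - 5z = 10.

distance = |a·x₀ + b·y₀ + c·z₀ - d| / √(a² + b² + c²)
  = |4·1 + (-2)·(-4) + (-5)·(-8) - 10| / √(4² + (-2)² + (-5)²)
  = |4 + 8 + 40 - 10| / √(16 + 4 + 25)
  = |42| / √45
  = 42 / 6.708
  ≈ 6.261

6.261


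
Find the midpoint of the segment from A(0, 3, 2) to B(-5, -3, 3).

M = ((x₁+x₂)/2, (y₁+y₂)/2, (z₁+z₂)/2)
  = ((0 - 5)/2, (3 - 3)/2, (2 + 3)/2)
  = (-5/2, 0/2, 5/2)
  = (-2.5, 0, 2.5)

(-2.5, 0, 2.5)


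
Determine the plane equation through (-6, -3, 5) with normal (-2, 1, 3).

The plane through P with normal n = (a, b, c) satisfies n·(r - P) = 0,
i.e. ax + by + cz = a·x₀ + b·y₀ + c·z₀.
d = (-2)·(-6) + 1·(-3) + 3·5
  = 12 - 3 + 15
  = 24
Equation: -2x + y + 3z = 24

-2x + y + 3z = 24


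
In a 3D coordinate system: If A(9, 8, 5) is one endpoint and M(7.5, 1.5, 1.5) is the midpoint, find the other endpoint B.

B = 2M - A
  = (2·7.5 - 9, 2·1.5 - 8, 2·1.5 - 5)
  = (15 - 9, 3 - 8, 3 - 5)
  = (6, -5, -2)

(6, -5, -2)


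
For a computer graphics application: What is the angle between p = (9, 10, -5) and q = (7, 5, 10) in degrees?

p·q = 9·7 + 10·5 + (-5)·10 = 63 + 50 - 50 = 63
|p| = √(9² + 10² + (-5)²) = √206 ≈ 14.35
|q| = √(7² + 5² + 10²) = √174 ≈ 13.19
cos θ = (p·q)/(|p||q|) = 63/(14.35·13.19) ≈ 0.3328
θ = arccos(0.3328) ≈ 70.56°

70.56°


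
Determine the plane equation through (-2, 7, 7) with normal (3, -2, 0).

The plane through P with normal n = (a, b, c) satisfies n·(r - P) = 0,
i.e. ax + by + cz = a·x₀ + b·y₀ + c·z₀.
d = 3·(-2) + (-2)·7 + 0·7
  = -6 - 14 + 0
  = -20
Equation: 3x - 2y = -20

3x - 2y = -20


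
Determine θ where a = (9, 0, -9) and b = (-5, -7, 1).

a·b = 9·(-5) + 0·(-7) + (-9)·1 = -45 + 0 - 9 = -54
|a| = √(9² + 0² + (-9)²) = √162 ≈ 12.73
|b| = √((-5)² + (-7)² + 1²) = √75 ≈ 8.66
cos θ = (a·b)/(|a||b|) = -54/(12.73·8.66) ≈ -0.4899
θ = arccos(-0.4899) ≈ 119.3°

119.3°


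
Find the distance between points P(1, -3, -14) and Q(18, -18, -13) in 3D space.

d = √[(x₂-x₁)² + (y₂-y₁)² + (z₂-z₁)²]
  = √[17² + (-15)² + 1²]
  = √[289 + 225 + 1]
  = √515
  ≈ 22.69

22.69


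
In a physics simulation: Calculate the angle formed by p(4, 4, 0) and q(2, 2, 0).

p·q = 4·2 + 4·2 + 0·0 = 8 + 8 + 0 = 16
|p| = √(4² + 4² + 0²) = √32 ≈ 5.657
|q| = √(2² + 2² + 0²) = √8 ≈ 2.828
cos θ = (p·q)/(|p||q|) = 16/(5.657·2.828) ≈ 1
θ = arccos(1) ≈ 0°

0°


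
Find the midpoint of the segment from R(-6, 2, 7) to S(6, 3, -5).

M = ((x₁+x₂)/2, (y₁+y₂)/2, (z₁+z₂)/2)
  = ((-6 + 6)/2, (2 + 3)/2, (7 - 5)/2)
  = (0/2, 5/2, 2/2)
  = (0, 2.5, 1)

(0, 2.5, 1)


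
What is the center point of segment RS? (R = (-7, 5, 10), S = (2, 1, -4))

M = ((x₁+x₂)/2, (y₁+y₂)/2, (z₁+z₂)/2)
  = ((-7 + 2)/2, (5 + 1)/2, (10 - 4)/2)
  = (-5/2, 6/2, 6/2)
  = (-2.5, 3, 3)

(-2.5, 3, 3)


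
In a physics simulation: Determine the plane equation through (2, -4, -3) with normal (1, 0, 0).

The plane through P with normal n = (a, b, c) satisfies n·(r - P) = 0,
i.e. ax + by + cz = a·x₀ + b·y₀ + c·z₀.
d = 1·2 + 0·(-4) + 0·(-3)
  = 2 + 0 + 0
  = 2
Equation: x = 2

x = 2


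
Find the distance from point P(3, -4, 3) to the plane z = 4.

distance = |a·x₀ + b·y₀ + c·z₀ - d| / √(a² + b² + c²)
  = |0·3 + 0·(-4) + 1·3 - 4| / √(0² + 0² + 1²)
  = |0 + 0 + 3 - 4| / √(0 + 0 + 1)
  = |-1| / √1
  = 1 / 1
  ≈ 1

1


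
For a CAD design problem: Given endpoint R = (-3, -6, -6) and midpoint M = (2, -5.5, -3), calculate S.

S = 2M - R
  = (2·2 - (-3), 2·(-5.5) - (-6), 2·(-3) - (-6))
  = (4 + 3, -11 + 6, -6 + 6)
  = (7, -5, 0)

(7, -5, 0)


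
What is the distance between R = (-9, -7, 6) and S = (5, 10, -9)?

d = √[(x₂-x₁)² + (y₂-y₁)² + (z₂-z₁)²]
  = √[14² + 17² + (-15)²]
  = √[196 + 289 + 225]
  = √710
  ≈ 26.65

26.65


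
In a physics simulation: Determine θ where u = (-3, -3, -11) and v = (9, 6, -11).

u·v = (-3)·9 + (-3)·6 + (-11)·(-11) = -27 - 18 + 121 = 76
|u| = √((-3)² + (-3)² + (-11)²) = √139 ≈ 11.79
|v| = √(9² + 6² + (-11)²) = √238 ≈ 15.43
cos θ = (u·v)/(|u||v|) = 76/(11.79·15.43) ≈ 0.4178
θ = arccos(0.4178) ≈ 65.3°

65.3°


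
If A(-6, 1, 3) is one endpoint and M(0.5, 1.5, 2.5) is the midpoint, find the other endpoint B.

B = 2M - A
  = (2·0.5 - (-6), 2·1.5 - 1, 2·2.5 - 3)
  = (1 + 6, 3 - 1, 5 - 3)
  = (7, 2, 2)

(7, 2, 2)


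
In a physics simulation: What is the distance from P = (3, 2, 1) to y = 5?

distance = |a·x₀ + b·y₀ + c·z₀ - d| / √(a² + b² + c²)
  = |0·3 + 1·2 + 0·1 - 5| / √(0² + 1² + 0²)
  = |0 + 2 + 0 - 5| / √(0 + 1 + 0)
  = |-3| / √1
  = 3 / 1
  ≈ 3

3


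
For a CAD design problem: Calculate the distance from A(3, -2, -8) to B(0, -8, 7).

d = √[(x₂-x₁)² + (y₂-y₁)² + (z₂-z₁)²]
  = √[(-3)² + (-6)² + 15²]
  = √[9 + 36 + 225]
  = √270
  ≈ 16.43

16.43


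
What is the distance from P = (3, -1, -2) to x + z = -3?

distance = |a·x₀ + b·y₀ + c·z₀ - d| / √(a² + b² + c²)
  = |1·3 + 0·(-1) + 1·(-2) - (-3)| / √(1² + 0² + 1²)
  = |3 + 0 - 2 + 3| / √(1 + 0 + 1)
  = |4| / √2
  = 4 / 1.414
  ≈ 2.828

2.828


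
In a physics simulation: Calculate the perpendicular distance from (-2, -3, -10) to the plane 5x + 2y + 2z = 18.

distance = |a·x₀ + b·y₀ + c·z₀ - d| / √(a² + b² + c²)
  = |5·(-2) + 2·(-3) + 2·(-10) - 18| / √(5² + 2² + 2²)
  = |-10 - 6 - 20 - 18| / √(25 + 4 + 4)
  = |-54| / √33
  = 54 / 5.745
  ≈ 9.4

9.4
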